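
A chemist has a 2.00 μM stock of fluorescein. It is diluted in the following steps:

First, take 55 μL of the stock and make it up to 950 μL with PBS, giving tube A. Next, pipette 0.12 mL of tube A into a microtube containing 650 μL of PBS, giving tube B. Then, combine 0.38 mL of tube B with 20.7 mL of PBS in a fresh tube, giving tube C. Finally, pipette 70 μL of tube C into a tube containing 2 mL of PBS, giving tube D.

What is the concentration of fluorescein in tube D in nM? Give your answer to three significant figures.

Step 1: 55 μL brought to 950 μL → factor 950/55 = 17.273
Step 2: 0.12 mL + 650 μL = 0.77 mL total → factor 0.77/0.12 = 6.4167
Step 3: 0.38 mL + 20.7 mL = 21.08 mL total → factor 21.08/0.38 = 55.474
Step 4: 70 μL + 2 mL = 2070 μL total → factor 2070/70 = 29.571
Overall dilution factor = 17.273 × 6.4167 × 55.474 × 29.571 = 1.8182 × 10^5
Final = 2.00 μM / 1.8182 × 10^5 = 1.100 × 10^-5 μM = 0.0110 nM

0.0110 nM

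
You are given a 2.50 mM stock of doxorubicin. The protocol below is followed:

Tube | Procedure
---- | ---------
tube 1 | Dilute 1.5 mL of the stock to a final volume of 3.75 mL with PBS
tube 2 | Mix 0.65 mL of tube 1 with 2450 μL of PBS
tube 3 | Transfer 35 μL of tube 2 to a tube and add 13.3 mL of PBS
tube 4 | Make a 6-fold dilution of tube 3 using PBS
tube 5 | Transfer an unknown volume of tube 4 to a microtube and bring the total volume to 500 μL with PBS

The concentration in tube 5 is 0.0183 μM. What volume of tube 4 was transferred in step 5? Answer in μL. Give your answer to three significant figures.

Step 1: 1.5 mL brought to 3.75 mL → factor 3.75/1.5 = 2.5
Step 2: 0.65 mL + 2450 μL = 3.1 mL total → factor 3.1/0.65 = 4.7692
Step 3: 35 μL + 13.3 mL = 13335 μL total → factor 13335/35 = 381
Step 4: 6-fold → factor 6
Step 5: v brought to 500 μL → factor = 500 μL/v
Product of known-step factors = 27256
Overall factor = 2.50 mM / (0.0183 μM) = 1.3661 × 10^5
Step-5 factor = 1.3661 × 10^5 / 27256 = 5.0122
v = 500 μL / 5.0122 = 99.8 μL

99.8 μL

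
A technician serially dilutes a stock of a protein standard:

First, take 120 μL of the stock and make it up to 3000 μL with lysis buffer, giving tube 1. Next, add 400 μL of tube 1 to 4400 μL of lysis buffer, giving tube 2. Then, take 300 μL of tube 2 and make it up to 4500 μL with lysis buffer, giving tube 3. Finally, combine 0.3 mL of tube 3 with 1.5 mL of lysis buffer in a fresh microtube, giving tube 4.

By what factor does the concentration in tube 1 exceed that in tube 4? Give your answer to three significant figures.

Step 1: 120 μL brought to 3000 μL → factor 3000/120 = 25
Step 2: 400 μL + 4400 μL = 4800 μL total → factor 4800/400 = 12
Step 3: 300 μL brought to 4500 μL → factor 4500/300 = 15
Step 4: 0.3 mL + 1.5 mL = 1.8 mL total → factor 1.8/0.3 = 6
Dilution factor to tube 1 = 25; to tube 4 = 27000
[tube 1]/[tube 4] = (factor to tube 4)/(factor to tube 1) = 27000/25 = 1.08 × 10^3

1.08 × 10^3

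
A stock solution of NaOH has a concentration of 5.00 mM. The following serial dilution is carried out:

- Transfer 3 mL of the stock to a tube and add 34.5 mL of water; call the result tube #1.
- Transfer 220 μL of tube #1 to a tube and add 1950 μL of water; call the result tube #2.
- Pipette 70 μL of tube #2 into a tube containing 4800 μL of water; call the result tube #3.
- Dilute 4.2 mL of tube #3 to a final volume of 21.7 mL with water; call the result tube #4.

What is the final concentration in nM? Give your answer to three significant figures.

Step 1: 3 mL + 34.5 mL = 37.5 mL total → factor 37.5/3 = 12.5
Step 2: 220 μL + 1950 μL = 2170 μL total → factor 2170/220 = 9.8636
Step 3: 70 μL + 4800 μL = 4870 μL total → factor 4870/70 = 69.571
Step 4: 4.2 mL brought to 21.7 mL → factor 21.7/4.2 = 5.1667
Overall dilution factor = 12.5 × 9.8636 × 69.571 × 5.1667 = 44319
Final = 5.00 mM / 44319 = 0.0001128 mM = 113 nM

113 nM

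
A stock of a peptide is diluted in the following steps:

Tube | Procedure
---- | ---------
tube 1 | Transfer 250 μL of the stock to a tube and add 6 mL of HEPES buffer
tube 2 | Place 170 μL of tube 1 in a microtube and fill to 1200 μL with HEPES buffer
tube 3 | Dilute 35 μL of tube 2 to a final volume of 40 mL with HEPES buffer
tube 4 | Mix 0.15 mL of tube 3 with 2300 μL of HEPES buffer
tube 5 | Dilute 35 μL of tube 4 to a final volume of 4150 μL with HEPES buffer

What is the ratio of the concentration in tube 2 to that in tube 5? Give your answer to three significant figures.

Step 1: 250 μL + 6 mL = 6250 μL total → factor 6250/250 = 25
Step 2: 170 μL brought to 1200 μL → factor 1200/170 = 7.0588
Step 3: 35 μL brought to 40 mL → factor 40000/35 = 1142.9
Step 4: 0.15 mL + 2300 μL = 2.45 mL total → factor 2.45/0.15 = 16.333
Step 5: 35 μL brought to 4150 μL → factor 4150/35 = 118.57
Dilution factor to tube 2 = 176.47; to tube 5 = 3.9059 × 10^8
[tube 2]/[tube 5] = (factor to tube 5)/(factor to tube 2) = 3.9059 × 10^8/176.47 = 2.21 × 10^6

2.21 × 10^6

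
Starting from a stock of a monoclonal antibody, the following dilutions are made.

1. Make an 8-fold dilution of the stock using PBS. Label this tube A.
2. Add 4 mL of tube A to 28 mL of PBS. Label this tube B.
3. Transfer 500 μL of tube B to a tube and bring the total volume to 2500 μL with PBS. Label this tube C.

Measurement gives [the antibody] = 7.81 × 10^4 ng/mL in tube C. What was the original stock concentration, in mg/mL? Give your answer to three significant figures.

25.0 mg/mL

Step 1: 8-fold → factor 8
Step 2: 4 mL + 28 mL = 32 mL total → factor 32/4 = 8
Step 3: 500 μL brought to 2500 μL → factor 2500/500 = 5
Overall dilution factor = 8 × 8 × 5 = 320
Stock = 7.81 × 10^4 ng/mL × 320 = 2.499 × 10^7 ng/mL = 25.0 mg/mL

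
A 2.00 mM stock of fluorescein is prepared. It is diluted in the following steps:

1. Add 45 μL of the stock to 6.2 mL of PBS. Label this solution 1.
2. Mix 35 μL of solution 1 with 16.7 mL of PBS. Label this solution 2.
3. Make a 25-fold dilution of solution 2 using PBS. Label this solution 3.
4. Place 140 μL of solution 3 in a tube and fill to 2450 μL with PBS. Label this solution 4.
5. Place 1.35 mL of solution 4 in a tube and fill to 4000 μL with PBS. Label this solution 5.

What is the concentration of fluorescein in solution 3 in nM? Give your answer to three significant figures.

1.21 nM

Step 1: 45 μL + 6.2 mL = 6245 μL total → factor 6245/45 = 138.78
Step 2: 35 μL + 16.7 mL = 16735 μL total → factor 16735/35 = 478.14
Step 3: 25-fold → factor 25
Dilution factor through solution 3 = 138.78 × 478.14 × 25 = 1.6589 × 10^6
[solution 3] = 2.00 mM / 1.6589 × 10^6 = 1.206 × 10^-6 mM = 1.21 nM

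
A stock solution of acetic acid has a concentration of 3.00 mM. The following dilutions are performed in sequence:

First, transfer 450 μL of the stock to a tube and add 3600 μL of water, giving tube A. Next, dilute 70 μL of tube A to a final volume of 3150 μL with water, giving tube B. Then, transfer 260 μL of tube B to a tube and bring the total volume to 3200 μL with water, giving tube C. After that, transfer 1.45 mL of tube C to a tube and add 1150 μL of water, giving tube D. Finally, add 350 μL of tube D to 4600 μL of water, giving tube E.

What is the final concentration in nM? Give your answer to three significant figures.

23.7 nM

Step 1: 450 μL + 3600 μL = 4050 μL total → factor 4050/450 = 9
Step 2: 70 μL brought to 3150 μL → factor 3150/70 = 45
Step 3: 260 μL brought to 3200 μL → factor 3200/260 = 12.308
Step 4: 1.45 mL + 1150 μL = 2.6 mL total → factor 2.6/1.45 = 1.7931
Step 5: 350 μL + 4600 μL = 4950 μL total → factor 4950/350 = 14.143
Overall dilution factor = 9 × 45 × 12.308 × 1.7931 × 14.143 = 1.2641 × 10^5
Final = 3.00 mM / 1.2641 × 10^5 = 2.373 × 10^-5 mM = 23.7 nM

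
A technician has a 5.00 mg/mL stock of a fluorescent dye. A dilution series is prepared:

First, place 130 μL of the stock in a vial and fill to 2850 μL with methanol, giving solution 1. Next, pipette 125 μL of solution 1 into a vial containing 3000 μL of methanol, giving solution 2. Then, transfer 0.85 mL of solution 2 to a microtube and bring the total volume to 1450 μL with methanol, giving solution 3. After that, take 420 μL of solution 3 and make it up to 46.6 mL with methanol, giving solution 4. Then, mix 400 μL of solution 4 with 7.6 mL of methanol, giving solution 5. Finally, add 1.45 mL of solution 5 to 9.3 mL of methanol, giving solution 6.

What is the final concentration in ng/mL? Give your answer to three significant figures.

Step 1: 130 μL brought to 2850 μL → factor 2850/130 = 21.923
Step 2: 125 μL + 3000 μL = 3125 μL total → factor 3125/125 = 25
Step 3: 0.85 mL brought to 1450 μL → factor 1.45/0.85 = 1.7059
Step 4: 420 μL brought to 46.6 mL → factor 46600/420 = 110.95
Step 5: 400 μL + 7.6 mL = 8000 μL total → factor 8000/400 = 20
Step 6: 1.45 mL + 9.3 mL = 10.75 mL total → factor 10.75/1.45 = 7.4138
Overall dilution factor = 21.923 × 25 × 1.7059 × 110.95 × 20 × 7.4138 = 1.5381 × 10^7
Final = 5.00 mg/mL / 1.5381 × 10^7 = 3.251 × 10^-7 mg/mL = 0.325 ng/mL

0.325 ng/mL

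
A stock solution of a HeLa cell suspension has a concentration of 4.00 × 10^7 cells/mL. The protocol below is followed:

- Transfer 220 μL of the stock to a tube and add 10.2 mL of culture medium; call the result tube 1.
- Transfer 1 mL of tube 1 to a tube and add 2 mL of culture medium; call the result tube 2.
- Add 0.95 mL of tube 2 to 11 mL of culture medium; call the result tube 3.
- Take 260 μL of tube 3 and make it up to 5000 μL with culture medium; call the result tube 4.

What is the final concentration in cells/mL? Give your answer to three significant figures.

1.16 × 10^3 cells/mL

Step 1: 220 μL + 10.2 mL = 10420 μL total → factor 10420/220 = 47.364
Step 2: 1 mL + 2 mL = 3 mL total → factor 3/1 = 3
Step 3: 0.95 mL + 11 mL = 11.95 mL total → factor 11.95/0.95 = 12.579
Step 4: 260 μL brought to 5000 μL → factor 5000/260 = 19.231
Overall dilution factor = 47.364 × 3 × 12.579 × 19.231 = 34372
Final = 4.00 × 10^7 cells/mL / 34372 = 1.16 × 10^3 cells/mL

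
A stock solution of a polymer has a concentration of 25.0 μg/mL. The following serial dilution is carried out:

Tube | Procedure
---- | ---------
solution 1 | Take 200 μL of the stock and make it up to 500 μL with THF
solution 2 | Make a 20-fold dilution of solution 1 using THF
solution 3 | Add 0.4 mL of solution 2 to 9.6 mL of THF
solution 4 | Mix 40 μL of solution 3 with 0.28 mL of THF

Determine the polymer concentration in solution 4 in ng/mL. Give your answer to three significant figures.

Step 1: 200 μL brought to 500 μL → factor 500/200 = 2.5
Step 2: 20-fold → factor 20
Step 3: 0.4 mL + 9.6 mL = 10 mL total → factor 10/0.4 = 25
Step 4: 40 μL + 0.28 mL = 320 μL total → factor 320/40 = 8
Overall dilution factor = 2.5 × 20 × 25 × 8 = 10000
Final = 25.0 μg/mL / 10000 = 0.002500 μg/mL = 2.50 ng/mL

2.50 ng/mL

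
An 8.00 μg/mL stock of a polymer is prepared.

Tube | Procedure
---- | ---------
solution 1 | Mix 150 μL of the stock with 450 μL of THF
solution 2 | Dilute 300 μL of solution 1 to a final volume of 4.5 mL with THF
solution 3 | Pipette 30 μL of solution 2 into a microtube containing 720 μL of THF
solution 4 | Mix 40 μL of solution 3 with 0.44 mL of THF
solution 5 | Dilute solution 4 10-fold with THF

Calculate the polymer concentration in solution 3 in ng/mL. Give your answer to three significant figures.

5.33 ng/mL

Step 1: 150 μL + 450 μL = 600 μL total → factor 600/150 = 4
Step 2: 300 μL brought to 4.5 mL → factor 4500/300 = 15
Step 3: 30 μL + 720 μL = 750 μL total → factor 750/30 = 25
Dilution factor through solution 3 = 4 × 15 × 25 = 1500
[solution 3] = 8.00 μg/mL / 1500 = 0.005333 μg/mL = 5.33 ng/mL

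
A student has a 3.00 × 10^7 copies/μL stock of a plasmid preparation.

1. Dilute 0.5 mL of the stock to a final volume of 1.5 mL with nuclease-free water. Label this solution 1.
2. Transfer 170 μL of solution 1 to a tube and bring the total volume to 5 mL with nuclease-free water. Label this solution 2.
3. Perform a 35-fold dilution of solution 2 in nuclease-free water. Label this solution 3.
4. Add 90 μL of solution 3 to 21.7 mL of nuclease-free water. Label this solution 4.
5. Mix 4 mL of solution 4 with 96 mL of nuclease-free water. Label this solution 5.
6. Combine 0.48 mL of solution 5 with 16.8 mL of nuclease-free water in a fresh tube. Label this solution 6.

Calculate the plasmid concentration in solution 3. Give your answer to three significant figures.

9.71 × 10^3 copies/μL

Step 1: 0.5 mL brought to 1.5 mL → factor 1.5/0.5 = 3
Step 2: 170 μL brought to 5 mL → factor 5000/170 = 29.412
Step 3: 35-fold → factor 35
Dilution factor through solution 3 = 3 × 29.412 × 35 = 3088.2
[solution 3] = 3.00 × 10^7 copies/μL / 3088.2 = 9.71 × 10^3 copies/μL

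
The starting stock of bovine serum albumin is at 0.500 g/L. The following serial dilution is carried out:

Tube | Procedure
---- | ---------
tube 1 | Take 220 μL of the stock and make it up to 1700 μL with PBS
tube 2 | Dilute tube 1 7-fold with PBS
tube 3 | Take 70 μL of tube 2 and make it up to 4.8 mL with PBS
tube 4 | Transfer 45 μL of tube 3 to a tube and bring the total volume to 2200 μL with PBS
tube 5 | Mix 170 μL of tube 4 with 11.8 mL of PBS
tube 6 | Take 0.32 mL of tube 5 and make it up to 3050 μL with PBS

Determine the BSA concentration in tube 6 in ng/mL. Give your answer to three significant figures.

0.00411 ng/mL

Step 1: 220 μL brought to 1700 μL → factor 1700/220 = 7.7273
Step 2: 7-fold → factor 7
Step 3: 70 μL brought to 4.8 mL → factor 4800/70 = 68.571
Step 4: 45 μL brought to 2200 μL → factor 2200/45 = 48.889
Step 5: 170 μL + 11.8 mL = 11970 μL total → factor 11970/170 = 70.412
Step 6: 0.32 mL brought to 3050 μL → factor 3.05/0.32 = 9.5312
Overall dilution factor = 7.7273 × 7 × 68.571 × 48.889 × 70.412 × 9.5312 = 1.217 × 10^8
Final = 0.500 g/L / 1.217 × 10^8 = 4.109 × 10^-9 g/L = 0.00411 ng/mL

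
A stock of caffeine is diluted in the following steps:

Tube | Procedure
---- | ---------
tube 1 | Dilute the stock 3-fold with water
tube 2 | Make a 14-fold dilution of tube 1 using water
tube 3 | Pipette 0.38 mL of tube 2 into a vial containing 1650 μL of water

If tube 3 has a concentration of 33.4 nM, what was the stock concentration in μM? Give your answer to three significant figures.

7.49 μM

Step 1: 3-fold → factor 3
Step 2: 14-fold → factor 14
Step 3: 0.38 mL + 1650 μL = 2.03 mL total → factor 2.03/0.38 = 5.3421
Overall dilution factor = 3 × 14 × 5.3421 = 224.37
Stock = 33.4 nM × 224.37 = 7494 nM = 7.49 μM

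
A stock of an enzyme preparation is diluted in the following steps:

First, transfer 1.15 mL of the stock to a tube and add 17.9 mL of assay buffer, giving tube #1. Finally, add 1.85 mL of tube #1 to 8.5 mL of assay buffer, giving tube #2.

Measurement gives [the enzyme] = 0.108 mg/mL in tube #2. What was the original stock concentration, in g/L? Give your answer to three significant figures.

Step 1: 1.15 mL + 17.9 mL = 19.05 mL total → factor 19.05/1.15 = 16.565
Step 2: 1.85 mL + 8.5 mL = 10.35 mL total → factor 10.35/1.85 = 5.5946
Overall dilution factor = 16.565 × 5.5946 = 92.676
Stock = 0.108 mg/mL × 92.676 = 10.01 mg/mL = 10.0 g/L

10.0 g/L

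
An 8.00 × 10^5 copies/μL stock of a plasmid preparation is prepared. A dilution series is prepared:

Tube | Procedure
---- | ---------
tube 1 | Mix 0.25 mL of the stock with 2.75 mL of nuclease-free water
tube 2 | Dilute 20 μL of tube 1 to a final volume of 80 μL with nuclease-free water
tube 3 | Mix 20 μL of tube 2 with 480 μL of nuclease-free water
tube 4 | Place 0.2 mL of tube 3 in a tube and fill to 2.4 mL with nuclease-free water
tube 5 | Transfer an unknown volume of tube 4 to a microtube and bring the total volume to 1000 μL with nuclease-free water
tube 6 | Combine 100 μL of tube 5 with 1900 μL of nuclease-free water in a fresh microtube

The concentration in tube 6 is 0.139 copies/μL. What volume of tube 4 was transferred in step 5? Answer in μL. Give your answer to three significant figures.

50.0 μL

Step 1: 0.25 mL + 2.75 mL = 3 mL total → factor 3/0.25 = 12
Step 2: 20 μL brought to 80 μL → factor 80/20 = 4
Step 3: 20 μL + 480 μL = 500 μL total → factor 500/20 = 25
Step 4: 0.2 mL brought to 2.4 mL → factor 2.4/0.2 = 12
Step 5: v brought to 1000 μL → factor = 1000 μL/v
Step 6: 100 μL + 1900 μL = 2000 μL total → factor 2000/100 = 20
Product of known-step factors = 2.88 × 10^5
Overall factor = 8.00 × 10^5 copies/μL / (0.139 copies/μL) = 5.7554 × 10^6
Step-5 factor = 5.7554 × 10^6 / 2.88 × 10^5 = 19.984
v = 1000 μL / 19.984 = 50.0 μL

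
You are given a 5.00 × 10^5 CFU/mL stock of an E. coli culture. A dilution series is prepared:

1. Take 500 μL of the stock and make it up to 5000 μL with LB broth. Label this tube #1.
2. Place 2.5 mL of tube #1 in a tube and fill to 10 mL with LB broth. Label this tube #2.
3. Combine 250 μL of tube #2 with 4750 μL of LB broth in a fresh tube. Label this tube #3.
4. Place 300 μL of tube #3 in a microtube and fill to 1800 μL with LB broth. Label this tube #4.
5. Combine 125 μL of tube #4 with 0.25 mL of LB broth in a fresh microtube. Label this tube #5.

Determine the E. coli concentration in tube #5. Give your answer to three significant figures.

34.7 CFU/mL

Step 1: 500 μL brought to 5000 μL → factor 5000/500 = 10
Step 2: 2.5 mL brought to 10 mL → factor 10/2.5 = 4
Step 3: 250 μL + 4750 μL = 5000 μL total → factor 5000/250 = 20
Step 4: 300 μL brought to 1800 μL → factor 1800/300 = 6
Step 5: 125 μL + 0.25 mL = 375 μL total → factor 375/125 = 3
Overall dilution factor = 10 × 4 × 20 × 6 × 3 = 14400
Final = 5.00 × 10^5 CFU/mL / 14400 = 34.7 CFU/mL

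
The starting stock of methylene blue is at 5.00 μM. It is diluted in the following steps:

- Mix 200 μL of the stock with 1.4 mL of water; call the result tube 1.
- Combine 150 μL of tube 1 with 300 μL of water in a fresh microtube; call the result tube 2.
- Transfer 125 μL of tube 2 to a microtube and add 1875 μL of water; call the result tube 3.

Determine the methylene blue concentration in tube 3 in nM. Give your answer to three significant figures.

Step 1: 200 μL + 1.4 mL = 1600 μL total → factor 1600/200 = 8
Step 2: 150 μL + 300 μL = 450 μL total → factor 450/150 = 3
Step 3: 125 μL + 1875 μL = 2000 μL total → factor 2000/125 = 16
Overall dilution factor = 8 × 3 × 16 = 384
Final = 5.00 μM / 384 = 0.01302 μM = 13.0 nM

13.0 nM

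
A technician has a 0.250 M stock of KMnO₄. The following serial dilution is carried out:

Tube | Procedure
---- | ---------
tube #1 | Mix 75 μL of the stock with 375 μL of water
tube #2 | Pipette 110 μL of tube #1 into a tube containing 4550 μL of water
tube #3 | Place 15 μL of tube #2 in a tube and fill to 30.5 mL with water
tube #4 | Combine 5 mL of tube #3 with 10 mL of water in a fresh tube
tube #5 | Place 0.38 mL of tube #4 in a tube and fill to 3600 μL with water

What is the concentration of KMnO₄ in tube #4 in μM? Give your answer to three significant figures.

Step 1: 75 μL + 375 μL = 450 μL total → factor 450/75 = 6
Step 2: 110 μL + 4550 μL = 4660 μL total → factor 4660/110 = 42.364
Step 3: 15 μL brought to 30.5 mL → factor 30500/15 = 2033.3
Step 4: 5 mL + 10 mL = 15 mL total → factor 15/5 = 3
Dilution factor through tube #4 = 6 × 42.364 × 2033.3 × 3 = 1.5505 × 10^6
[tube #4] = 0.250 M / 1.5505 × 10^6 = 1.612 × 10^-7 M = 0.161 μM

0.161 μM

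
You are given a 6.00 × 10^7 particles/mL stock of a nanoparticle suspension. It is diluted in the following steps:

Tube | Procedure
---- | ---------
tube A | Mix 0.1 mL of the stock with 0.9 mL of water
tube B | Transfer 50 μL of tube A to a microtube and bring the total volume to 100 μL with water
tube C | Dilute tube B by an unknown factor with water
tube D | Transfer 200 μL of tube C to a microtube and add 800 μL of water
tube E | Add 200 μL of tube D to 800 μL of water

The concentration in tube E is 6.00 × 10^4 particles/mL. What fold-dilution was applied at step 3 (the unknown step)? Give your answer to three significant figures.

2.00-fold

Step 1: 0.1 mL + 0.9 mL = 1 mL total → factor 1/0.1 = 10
Step 2: 50 μL brought to 100 μL → factor 100/50 = 2
Step 3: unknown factor x
Step 4: 200 μL + 800 μL = 1000 μL total → factor 1000/200 = 5
Step 5: 200 μL + 800 μL = 1000 μL total → factor 1000/200 = 5
Product of known-step factors = 500
Overall factor = 6.00 × 10^7 particles/mL / (6.00 × 10^4 particles/mL) = 1000
x = 1000 / 500 = 2.00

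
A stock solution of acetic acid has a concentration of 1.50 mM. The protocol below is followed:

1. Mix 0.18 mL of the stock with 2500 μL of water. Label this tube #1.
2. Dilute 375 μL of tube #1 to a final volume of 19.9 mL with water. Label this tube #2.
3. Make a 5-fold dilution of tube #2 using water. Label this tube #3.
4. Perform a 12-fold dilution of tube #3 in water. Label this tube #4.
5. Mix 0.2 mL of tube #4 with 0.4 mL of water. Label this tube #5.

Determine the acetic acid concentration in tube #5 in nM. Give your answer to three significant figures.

Step 1: 0.18 mL + 2500 μL = 2.68 mL total → factor 2.68/0.18 = 14.889
Step 2: 375 μL brought to 19.9 mL → factor 19900/375 = 53.067
Step 3: 5-fold → factor 5
Step 4: 12-fold → factor 12
Step 5: 0.2 mL + 0.4 mL = 0.6 mL total → factor 0.6/0.2 = 3
Overall dilution factor = 14.889 × 53.067 × 5 × 12 × 3 = 1.4222 × 10^5
Final = 1.50 mM / 1.4222 × 10^5 = 1.055 × 10^-5 mM = 10.5 nM

10.5 nM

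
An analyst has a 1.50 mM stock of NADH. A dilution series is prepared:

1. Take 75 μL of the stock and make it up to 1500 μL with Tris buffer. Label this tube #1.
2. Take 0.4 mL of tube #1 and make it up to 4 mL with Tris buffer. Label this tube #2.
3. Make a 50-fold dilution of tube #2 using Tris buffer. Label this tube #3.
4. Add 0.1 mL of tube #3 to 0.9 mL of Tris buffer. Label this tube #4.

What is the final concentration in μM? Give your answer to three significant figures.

Step 1: 75 μL brought to 1500 μL → factor 1500/75 = 20
Step 2: 0.4 mL brought to 4 mL → factor 4/0.4 = 10
Step 3: 50-fold → factor 50
Step 4: 0.1 mL + 0.9 mL = 1 mL total → factor 1/0.1 = 10
Overall dilution factor = 20 × 10 × 50 × 10 = 1 × 10^5
Final = 1.50 mM / 1 × 10^5 = 1.500 × 10^-5 mM = 0.0150 μM

0.0150 μM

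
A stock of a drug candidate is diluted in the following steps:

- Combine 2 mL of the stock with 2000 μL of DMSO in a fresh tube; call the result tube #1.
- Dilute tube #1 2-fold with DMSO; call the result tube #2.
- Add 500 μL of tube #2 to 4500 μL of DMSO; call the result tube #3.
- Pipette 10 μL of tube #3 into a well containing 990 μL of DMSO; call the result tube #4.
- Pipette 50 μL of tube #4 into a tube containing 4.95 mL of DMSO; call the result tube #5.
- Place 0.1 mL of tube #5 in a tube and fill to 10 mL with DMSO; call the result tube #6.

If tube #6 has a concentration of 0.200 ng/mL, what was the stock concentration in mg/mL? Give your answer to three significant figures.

8.00 mg/mL

Step 1: 2 mL + 2000 μL = 4 mL total → factor 4/2 = 2
Step 2: 2-fold → factor 2
Step 3: 500 μL + 4500 μL = 5000 μL total → factor 5000/500 = 10
Step 4: 10 μL + 990 μL = 1000 μL total → factor 1000/10 = 100
Step 5: 50 μL + 4.95 mL = 5000 μL total → factor 5000/50 = 100
Step 6: 0.1 mL brought to 10 mL → factor 10/0.1 = 100
Overall dilution factor = 2 × 2 × 10 × 100 × 100 × 100 = 4 × 10^7
Stock = 0.200 ng/mL × 4 × 10^7 = 8.000 × 10^6 ng/mL = 8.00 mg/mL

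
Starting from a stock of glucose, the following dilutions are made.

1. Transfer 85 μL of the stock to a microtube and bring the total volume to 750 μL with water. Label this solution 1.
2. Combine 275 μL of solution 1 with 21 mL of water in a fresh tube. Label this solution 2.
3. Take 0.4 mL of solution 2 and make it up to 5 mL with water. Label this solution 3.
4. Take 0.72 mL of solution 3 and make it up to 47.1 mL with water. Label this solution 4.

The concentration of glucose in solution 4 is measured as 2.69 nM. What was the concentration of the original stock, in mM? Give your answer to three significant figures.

Step 1: 85 μL brought to 750 μL → factor 750/85 = 8.8235
Step 2: 275 μL + 21 mL = 21275 μL total → factor 21275/275 = 77.364
Step 3: 0.4 mL brought to 5 mL → factor 5/0.4 = 12.5
Step 4: 0.72 mL brought to 47.1 mL → factor 47.1/0.72 = 65.417
Overall dilution factor = 8.8235 × 77.364 × 12.5 × 65.417 = 5.5818 × 10^5
Stock = 2.69 nM × 5.5818 × 10^5 = 1.502 × 10^6 nM = 1.50 mM

1.50 mM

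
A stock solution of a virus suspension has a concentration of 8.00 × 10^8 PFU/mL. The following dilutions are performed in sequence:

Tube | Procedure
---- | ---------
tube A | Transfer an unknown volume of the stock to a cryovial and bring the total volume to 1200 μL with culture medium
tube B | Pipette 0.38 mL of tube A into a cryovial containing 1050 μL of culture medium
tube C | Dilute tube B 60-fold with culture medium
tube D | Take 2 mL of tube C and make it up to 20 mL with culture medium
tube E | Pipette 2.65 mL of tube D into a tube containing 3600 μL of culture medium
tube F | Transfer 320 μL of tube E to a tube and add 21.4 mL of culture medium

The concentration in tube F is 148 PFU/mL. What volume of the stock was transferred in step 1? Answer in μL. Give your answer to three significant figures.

80.2 μL

Step 1: v brought to 1200 μL → factor = 1200 μL/v
Step 2: 0.38 mL + 1050 μL = 1.43 mL total → factor 1.43/0.38 = 3.7632
Step 3: 60-fold → factor 60
Step 4: 2 mL brought to 20 mL → factor 20/2 = 10
Step 5: 2.65 mL + 3600 μL = 6.25 mL total → factor 6.25/2.65 = 2.3585
Step 6: 320 μL + 21.4 mL = 21720 μL total → factor 21720/320 = 67.875
Product of known-step factors = 3.6145 × 10^5
Overall factor = 8.00 × 10^8 PFU/mL / (148 PFU/mL) = 5.4054 × 10^6
Step-1 factor = 5.4054 × 10^6 / 3.6145 × 10^5 = 14.955
v = 1200 μL / 14.955 = 80.2 μL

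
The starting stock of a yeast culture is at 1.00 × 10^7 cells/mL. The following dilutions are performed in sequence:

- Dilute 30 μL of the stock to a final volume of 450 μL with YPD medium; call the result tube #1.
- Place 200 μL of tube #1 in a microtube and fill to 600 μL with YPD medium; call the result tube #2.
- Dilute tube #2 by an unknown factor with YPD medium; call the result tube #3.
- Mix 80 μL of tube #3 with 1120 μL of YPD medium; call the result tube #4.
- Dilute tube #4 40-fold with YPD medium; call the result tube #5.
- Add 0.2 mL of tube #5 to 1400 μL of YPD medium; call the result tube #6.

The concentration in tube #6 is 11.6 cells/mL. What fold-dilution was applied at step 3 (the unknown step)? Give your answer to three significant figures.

Step 1: 30 μL brought to 450 μL → factor 450/30 = 15
Step 2: 200 μL brought to 600 μL → factor 600/200 = 3
Step 3: unknown factor x
Step 4: 80 μL + 1120 μL = 1200 μL total → factor 1200/80 = 15
Step 5: 40-fold → factor 40
Step 6: 0.2 mL + 1400 μL = 1.6 mL total → factor 1.6/0.2 = 8
Product of known-step factors = 2.16 × 10^5
Overall factor = 1.00 × 10^7 cells/mL / (11.6 cells/mL) = 8.6207 × 10^5
x = 8.6207 × 10^5 / 2.16 × 10^5 = 3.99

3.99-fold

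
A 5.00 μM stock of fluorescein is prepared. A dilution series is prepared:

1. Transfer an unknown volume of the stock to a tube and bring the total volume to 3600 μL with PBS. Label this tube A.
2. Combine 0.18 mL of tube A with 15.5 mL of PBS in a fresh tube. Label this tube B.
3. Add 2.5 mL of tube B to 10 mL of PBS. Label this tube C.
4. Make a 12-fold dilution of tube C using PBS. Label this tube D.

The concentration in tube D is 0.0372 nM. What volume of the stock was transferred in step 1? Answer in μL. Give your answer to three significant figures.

Step 1: v brought to 3600 μL → factor = 3600 μL/v
Step 2: 0.18 mL + 15.5 mL = 15.68 mL total → factor 15.68/0.18 = 87.111
Step 3: 2.5 mL + 10 mL = 12.5 mL total → factor 12.5/2.5 = 5
Step 4: 12-fold → factor 12
Product of known-step factors = 5226.7
Overall factor = 5.00 μM / (0.0372 nM) = 1.3441 × 10^5
Step-1 factor = 1.3441 × 10^5 / 5226.7 = 25.716
v = 3600 μL / 25.716 = 140 μL

140 μL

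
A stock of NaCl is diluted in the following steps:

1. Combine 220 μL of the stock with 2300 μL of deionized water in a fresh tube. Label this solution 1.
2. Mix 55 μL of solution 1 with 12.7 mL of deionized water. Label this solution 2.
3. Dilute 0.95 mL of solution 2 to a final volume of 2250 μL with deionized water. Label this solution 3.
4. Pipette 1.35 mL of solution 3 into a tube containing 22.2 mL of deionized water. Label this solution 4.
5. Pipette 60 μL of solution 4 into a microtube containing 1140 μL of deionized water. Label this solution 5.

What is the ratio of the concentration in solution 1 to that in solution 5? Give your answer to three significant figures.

1.92 × 10^5

Step 1: 220 μL + 2300 μL = 2520 μL total → factor 2520/220 = 11.455
Step 2: 55 μL + 12.7 mL = 12755 μL total → factor 12755/55 = 231.91
Step 3: 0.95 mL brought to 2250 μL → factor 2.25/0.95 = 2.3684
Step 4: 1.35 mL + 22.2 mL = 23.55 mL total → factor 23.55/1.35 = 17.444
Step 5: 60 μL + 1140 μL = 1200 μL total → factor 1200/60 = 20
Dilution factor to solution 1 = 11.455; to solution 5 = 2.195 × 10^6
[solution 1]/[solution 5] = (factor to solution 5)/(factor to solution 1) = 2.195 × 10^6/11.455 = 1.92 × 10^5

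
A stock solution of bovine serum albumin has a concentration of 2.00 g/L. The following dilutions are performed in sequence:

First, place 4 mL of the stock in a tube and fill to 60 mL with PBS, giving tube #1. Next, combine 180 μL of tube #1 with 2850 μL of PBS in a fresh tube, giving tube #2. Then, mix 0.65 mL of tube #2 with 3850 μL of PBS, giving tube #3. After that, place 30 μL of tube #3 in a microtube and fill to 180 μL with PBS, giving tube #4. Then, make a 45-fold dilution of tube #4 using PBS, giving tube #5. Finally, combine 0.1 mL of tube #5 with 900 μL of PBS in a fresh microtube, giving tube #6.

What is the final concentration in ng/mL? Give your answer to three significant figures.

0.424 ng/mL

Step 1: 4 mL brought to 60 mL → factor 60/4 = 15
Step 2: 180 μL + 2850 μL = 3030 μL total → factor 3030/180 = 16.833
Step 3: 0.65 mL + 3850 μL = 4.5 mL total → factor 4.5/0.65 = 6.9231
Step 4: 30 μL brought to 180 μL → factor 180/30 = 6
Step 5: 45-fold → factor 45
Step 6: 0.1 mL + 900 μL = 1 mL total → factor 1/0.1 = 10
Overall dilution factor = 15 × 16.833 × 6.9231 × 6 × 45 × 10 = 4.7198 × 10^6
Final = 2.00 g/L / 4.7198 × 10^6 = 4.237 × 10^-7 g/L = 0.424 ng/mL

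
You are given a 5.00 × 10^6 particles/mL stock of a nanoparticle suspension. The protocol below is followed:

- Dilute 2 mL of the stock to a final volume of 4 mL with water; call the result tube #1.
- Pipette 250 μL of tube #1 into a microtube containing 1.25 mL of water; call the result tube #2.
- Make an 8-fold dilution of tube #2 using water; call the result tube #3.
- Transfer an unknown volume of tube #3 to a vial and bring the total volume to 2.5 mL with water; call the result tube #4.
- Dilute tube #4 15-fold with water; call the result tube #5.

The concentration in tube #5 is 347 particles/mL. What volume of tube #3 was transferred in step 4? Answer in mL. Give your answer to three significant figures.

Step 1: 2 mL brought to 4 mL → factor 4/2 = 2
Step 2: 250 μL + 1.25 mL = 1500 μL total → factor 1500/250 = 6
Step 3: 8-fold → factor 8
Step 4: v brought to 2.5 mL → factor = 2.5 mL/v
Step 5: 15-fold → factor 15
Product of known-step factors = 1440
Overall factor = 5.00 × 10^6 particles/mL / (347 particles/mL) = 14409
Step-4 factor = 14409 / 1440 = 10.006
v = 2.5 mL / 10.006 = 0.250 mL

0.250 mL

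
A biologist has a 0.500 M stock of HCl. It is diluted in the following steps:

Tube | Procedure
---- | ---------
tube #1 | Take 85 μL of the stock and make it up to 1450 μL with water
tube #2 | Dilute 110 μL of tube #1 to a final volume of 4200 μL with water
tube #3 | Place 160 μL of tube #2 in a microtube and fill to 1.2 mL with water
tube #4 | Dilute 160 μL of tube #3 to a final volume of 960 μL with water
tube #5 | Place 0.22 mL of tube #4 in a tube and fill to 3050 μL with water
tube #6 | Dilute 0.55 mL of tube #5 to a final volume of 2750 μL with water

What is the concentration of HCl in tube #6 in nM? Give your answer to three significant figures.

Step 1: 85 μL brought to 1450 μL → factor 1450/85 = 17.059
Step 2: 110 μL brought to 4200 μL → factor 4200/110 = 38.182
Step 3: 160 μL brought to 1.2 mL → factor 1200/160 = 7.5
Step 4: 160 μL brought to 960 μL → factor 960/160 = 6
Step 5: 0.22 mL brought to 3050 μL → factor 3.05/0.22 = 13.864
Step 6: 0.55 mL brought to 2750 μL → factor 2.75/0.55 = 5
Overall dilution factor = 17.059 × 38.182 × 7.5 × 6 × 13.864 × 5 = 2.0317 × 10^6
Final = 0.500 M / 2.0317 × 10^6 = 2.461 × 10^-7 M = 246 nM

246 nM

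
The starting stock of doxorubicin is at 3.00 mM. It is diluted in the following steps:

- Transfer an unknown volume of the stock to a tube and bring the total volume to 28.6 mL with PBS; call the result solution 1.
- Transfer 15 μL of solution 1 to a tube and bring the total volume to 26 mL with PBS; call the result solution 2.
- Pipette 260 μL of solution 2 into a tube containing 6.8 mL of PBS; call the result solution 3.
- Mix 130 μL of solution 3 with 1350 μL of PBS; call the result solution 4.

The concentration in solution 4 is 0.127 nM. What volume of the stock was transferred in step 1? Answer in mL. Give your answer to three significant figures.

0.649 mL

Step 1: v brought to 28.6 mL → factor = 28.6 mL/v
Step 2: 15 μL brought to 26 mL → factor 26000/15 = 1733.3
Step 3: 260 μL + 6.8 mL = 7060 μL total → factor 7060/260 = 27.154
Step 4: 130 μL + 1350 μL = 1480 μL total → factor 1480/130 = 11.385
Product of known-step factors = 5.3584 × 10^5
Overall factor = 3.00 mM / (0.127 nM) = 2.3622 × 10^7
Step-1 factor = 2.3622 × 10^7 / 5.3584 × 10^5 = 44.084
v = 28.6 mL / 44.084 = 0.649 mL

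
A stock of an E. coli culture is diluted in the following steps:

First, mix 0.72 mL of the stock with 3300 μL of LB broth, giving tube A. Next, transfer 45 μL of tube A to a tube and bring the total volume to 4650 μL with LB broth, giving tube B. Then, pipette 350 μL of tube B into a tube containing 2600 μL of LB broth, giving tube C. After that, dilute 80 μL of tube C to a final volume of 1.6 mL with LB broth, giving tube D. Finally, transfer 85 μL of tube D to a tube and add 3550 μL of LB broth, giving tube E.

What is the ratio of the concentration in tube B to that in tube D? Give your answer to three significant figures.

Step 1: 0.72 mL + 3300 μL = 4.02 mL total → factor 4.02/0.72 = 5.5833
Step 2: 45 μL brought to 4650 μL → factor 4650/45 = 103.33
Step 3: 350 μL + 2600 μL = 2950 μL total → factor 2950/350 = 8.4286
Step 4: 80 μL brought to 1.6 mL → factor 1600/80 = 20
Dilution factor to tube B = 576.94; to tube D = 97256
[tube B]/[tube D] = (factor to tube D)/(factor to tube B) = 97256/576.94 = 169

169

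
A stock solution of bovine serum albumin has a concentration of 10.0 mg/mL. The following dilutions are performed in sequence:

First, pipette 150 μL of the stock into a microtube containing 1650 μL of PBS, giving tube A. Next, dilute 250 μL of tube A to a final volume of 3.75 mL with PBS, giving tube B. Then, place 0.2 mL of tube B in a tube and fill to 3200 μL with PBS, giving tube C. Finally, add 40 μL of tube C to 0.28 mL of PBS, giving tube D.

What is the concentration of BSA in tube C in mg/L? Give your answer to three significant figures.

Step 1: 150 μL + 1650 μL = 1800 μL total → factor 1800/150 = 12
Step 2: 250 μL brought to 3.75 mL → factor 3750/250 = 15
Step 3: 0.2 mL brought to 3200 μL → factor 3.2/0.2 = 16
Dilution factor through tube C = 12 × 15 × 16 = 2880
[tube C] = 10.0 mg/mL / 2880 = 0.003472 mg/mL = 3.47 mg/L

3.47 mg/L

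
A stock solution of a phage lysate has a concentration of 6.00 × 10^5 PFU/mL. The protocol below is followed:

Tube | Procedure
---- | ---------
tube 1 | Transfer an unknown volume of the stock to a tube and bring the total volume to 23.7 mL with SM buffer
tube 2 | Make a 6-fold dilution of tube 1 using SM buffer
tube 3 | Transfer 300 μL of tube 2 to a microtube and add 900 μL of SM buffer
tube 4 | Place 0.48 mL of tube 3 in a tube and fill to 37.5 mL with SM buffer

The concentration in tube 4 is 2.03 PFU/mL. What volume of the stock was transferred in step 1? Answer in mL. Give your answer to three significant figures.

Step 1: v brought to 23.7 mL → factor = 23.7 mL/v
Step 2: 6-fold → factor 6
Step 3: 300 μL + 900 μL = 1200 μL total → factor 1200/300 = 4
Step 4: 0.48 mL brought to 37.5 mL → factor 37.5/0.48 = 78.125
Product of known-step factors = 1875
Overall factor = 6.00 × 10^5 PFU/mL / (2.03 PFU/mL) = 2.9557 × 10^5
Step-1 factor = 2.9557 × 10^5 / 1875 = 157.64
v = 23.7 mL / 157.64 = 0.150 mL

0.150 mL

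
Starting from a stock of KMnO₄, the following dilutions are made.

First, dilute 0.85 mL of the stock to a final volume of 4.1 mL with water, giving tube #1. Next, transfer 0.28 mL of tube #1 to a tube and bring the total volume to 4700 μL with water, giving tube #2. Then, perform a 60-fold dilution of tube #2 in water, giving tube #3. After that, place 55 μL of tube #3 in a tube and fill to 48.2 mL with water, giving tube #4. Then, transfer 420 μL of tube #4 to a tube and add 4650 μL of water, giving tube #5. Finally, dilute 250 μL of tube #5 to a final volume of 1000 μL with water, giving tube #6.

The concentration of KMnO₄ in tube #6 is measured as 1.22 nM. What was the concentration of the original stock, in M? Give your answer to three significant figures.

0.251 M

Step 1: 0.85 mL brought to 4.1 mL → factor 4.1/0.85 = 4.8235
Step 2: 0.28 mL brought to 4700 μL → factor 4.7/0.28 = 16.786
Step 3: 60-fold → factor 60
Step 4: 55 μL brought to 48.2 mL → factor 48200/55 = 876.36
Step 5: 420 μL + 4650 μL = 5070 μL total → factor 5070/420 = 12.071
Step 6: 250 μL brought to 1000 μL → factor 1000/250 = 4
Overall dilution factor = 4.8235 × 16.786 × 60 × 876.36 × 12.071 × 4 = 2.0557 × 10^8
Stock = 1.22 nM × 2.0557 × 10^8 = 2.508 × 10^8 nM = 0.251 M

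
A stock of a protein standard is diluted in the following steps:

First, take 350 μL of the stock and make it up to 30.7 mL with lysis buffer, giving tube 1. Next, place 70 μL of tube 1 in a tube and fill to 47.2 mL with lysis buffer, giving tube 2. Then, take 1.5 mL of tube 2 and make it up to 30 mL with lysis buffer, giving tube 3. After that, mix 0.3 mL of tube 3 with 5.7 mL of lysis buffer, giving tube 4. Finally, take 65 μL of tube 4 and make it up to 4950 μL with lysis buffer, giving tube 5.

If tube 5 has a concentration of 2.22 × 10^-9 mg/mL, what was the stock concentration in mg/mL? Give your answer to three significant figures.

Step 1: 350 μL brought to 30.7 mL → factor 30700/350 = 87.714
Step 2: 70 μL brought to 47.2 mL → factor 47200/70 = 674.29
Step 3: 1.5 mL brought to 30 mL → factor 30/1.5 = 20
Step 4: 0.3 mL + 5.7 mL = 6 mL total → factor 6/0.3 = 20
Step 5: 65 μL brought to 4950 μL → factor 4950/65 = 76.154
Overall dilution factor = 87.714 × 674.29 × 20 × 20 × 76.154 = 1.8016 × 10^9
Stock = 2.22 × 10^-9 mg/mL × 1.8016 × 10^9 = 4.00 mg/mL

4.00 mg/mL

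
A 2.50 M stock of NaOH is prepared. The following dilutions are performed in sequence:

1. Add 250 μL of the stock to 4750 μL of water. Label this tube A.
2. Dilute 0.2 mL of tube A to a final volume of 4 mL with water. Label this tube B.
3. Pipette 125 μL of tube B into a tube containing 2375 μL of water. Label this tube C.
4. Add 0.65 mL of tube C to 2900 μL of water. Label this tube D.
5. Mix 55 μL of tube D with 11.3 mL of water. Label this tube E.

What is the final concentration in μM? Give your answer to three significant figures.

0.277 μM

Step 1: 250 μL + 4750 μL = 5000 μL total → factor 5000/250 = 20
Step 2: 0.2 mL brought to 4 mL → factor 4/0.2 = 20
Step 3: 125 μL + 2375 μL = 2500 μL total → factor 2500/125 = 20
Step 4: 0.65 mL + 2900 μL = 3.55 mL total → factor 3.55/0.65 = 5.4615
Step 5: 55 μL + 11.3 mL = 11355 μL total → factor 11355/55 = 206.45
Overall dilution factor = 20 × 20 × 20 × 5.4615 × 206.45 = 9.0205 × 10^6
Final = 2.50 M / 9.0205 × 10^6 = 2.771 × 10^-7 M = 0.277 μM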